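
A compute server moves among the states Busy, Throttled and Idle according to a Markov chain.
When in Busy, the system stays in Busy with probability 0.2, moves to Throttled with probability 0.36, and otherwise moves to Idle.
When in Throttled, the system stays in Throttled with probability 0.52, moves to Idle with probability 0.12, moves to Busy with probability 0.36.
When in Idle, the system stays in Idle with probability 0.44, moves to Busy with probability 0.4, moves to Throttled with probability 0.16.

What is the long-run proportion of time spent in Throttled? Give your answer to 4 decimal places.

0.3505

Let the stationary distribution be π with π = πP and π_1 + π_2 + π_3 = 1.
π_1 = 0.2·π_1 + 0.36·π_2 + 0.4·π_3
π_2 = 0.36·π_1 + 0.52·π_2 + 0.16·π_3
Solving with the normalization constraint gives π = (0.3216, 0.3505, 0.3278).
So the stationary probability of Throttled is 0.3505.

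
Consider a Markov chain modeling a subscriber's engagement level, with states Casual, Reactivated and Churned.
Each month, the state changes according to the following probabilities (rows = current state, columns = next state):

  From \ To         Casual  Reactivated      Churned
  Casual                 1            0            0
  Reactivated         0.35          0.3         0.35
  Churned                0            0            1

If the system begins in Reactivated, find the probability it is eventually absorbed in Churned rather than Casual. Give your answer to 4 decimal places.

Let h(s) be the probability of absorption at Churned starting from transient state s. Then h(Churned) = 1 and h(Casual) = 0. By first-step analysis:
h(Reactivated) = 0.35·0 + 0.3·h(Reactivated) + 0.35·1
Solving: h(Reactivated) = 0.5000.
Starting from Reactivated, the probability is 0.5000.

0.5000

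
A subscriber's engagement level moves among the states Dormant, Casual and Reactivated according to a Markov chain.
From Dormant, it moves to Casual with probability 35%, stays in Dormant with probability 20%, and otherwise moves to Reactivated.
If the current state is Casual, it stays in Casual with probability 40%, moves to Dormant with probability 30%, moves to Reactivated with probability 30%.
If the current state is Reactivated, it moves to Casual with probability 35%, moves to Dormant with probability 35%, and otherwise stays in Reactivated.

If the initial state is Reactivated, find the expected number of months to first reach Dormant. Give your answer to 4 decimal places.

Let t(s) be the expected number of months to first reach Dormant from state s, with t(Dormant) = 0. Conditioning on the first month:
t(Casual) = 1 + 0.4·t(Casual) + 0.3·t(Reactivated)
t(Reactivated) = 1 + 0.35·t(Casual) + 0.3·t(Reactivated)
Solving: t(Casual) = 3.1746, t(Reactivated) = 3.0159.
Expected months from Reactivated to Dormant: 3.0159.

3.0159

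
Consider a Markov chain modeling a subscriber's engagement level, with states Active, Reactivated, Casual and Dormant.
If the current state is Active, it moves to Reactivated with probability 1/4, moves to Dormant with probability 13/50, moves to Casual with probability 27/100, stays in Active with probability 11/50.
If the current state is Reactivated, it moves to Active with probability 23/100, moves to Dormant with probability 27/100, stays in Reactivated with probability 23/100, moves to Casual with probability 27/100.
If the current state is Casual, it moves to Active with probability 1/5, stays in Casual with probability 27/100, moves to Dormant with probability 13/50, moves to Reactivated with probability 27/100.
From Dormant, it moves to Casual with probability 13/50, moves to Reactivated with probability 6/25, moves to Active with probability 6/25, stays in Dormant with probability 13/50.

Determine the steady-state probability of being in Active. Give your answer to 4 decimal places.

0.2224

Let the stationary distribution be π with π = πP and π_1 + π_2 + π_3 + π_4 = 1.
π_1 = 0.22·π_1 + 0.23·π_2 + 0.2·π_3 + 0.24·π_4
π_2 = 0.25·π_1 + 0.23·π_2 + 0.27·π_3 + 0.24·π_4
π_3 = 0.27·π_1 + 0.27·π_2 + 0.27·π_3 + 0.26·π_4
Solving with the normalization constraint gives π = (0.2224, 0.2478, 0.2674, 0.2625).
So the stationary probability of Active is 0.2224.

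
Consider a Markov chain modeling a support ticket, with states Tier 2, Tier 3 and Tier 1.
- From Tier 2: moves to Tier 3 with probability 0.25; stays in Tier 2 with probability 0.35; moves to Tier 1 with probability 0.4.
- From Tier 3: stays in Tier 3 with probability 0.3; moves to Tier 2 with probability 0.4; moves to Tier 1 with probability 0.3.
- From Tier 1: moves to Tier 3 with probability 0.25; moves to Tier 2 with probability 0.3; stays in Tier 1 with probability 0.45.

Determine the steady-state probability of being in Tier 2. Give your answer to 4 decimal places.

Let the stationary distribution be π with π = πP and π_1 + π_2 + π_3 = 1.
π_1 = 0.35·π_1 + 0.4·π_2 + 0.3·π_3
π_2 = 0.25·π_1 + 0.3·π_2 + 0.25·π_3
Solving with the normalization constraint gives π = (0.3435, 0.2632, 0.3934).
So the stationary probability of Tier 2 is 0.3435.

0.3435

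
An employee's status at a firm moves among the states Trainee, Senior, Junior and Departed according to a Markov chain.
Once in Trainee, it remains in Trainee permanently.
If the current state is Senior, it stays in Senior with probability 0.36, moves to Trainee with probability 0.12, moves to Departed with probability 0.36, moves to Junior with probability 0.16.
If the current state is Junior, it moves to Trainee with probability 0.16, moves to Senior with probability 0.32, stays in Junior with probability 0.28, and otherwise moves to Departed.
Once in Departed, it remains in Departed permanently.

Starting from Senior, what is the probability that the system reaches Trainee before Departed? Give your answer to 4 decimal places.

Let h(s) be the probability of absorption at Trainee starting from transient state s. Then h(Trainee) = 1 and h(Departed) = 0. By first-step analysis:
h(Senior) = 0.12·1 + 0.36·h(Senior) + 0.16·h(Junior) + 0.36·0
h(Junior) = 0.16·1 + 0.32·h(Senior) + 0.28·h(Junior) + 0.24·0
Solving: h(Senior) = 0.2734, h(Junior) = 0.3438.
Starting from Senior, the probability is 0.2734.

0.2734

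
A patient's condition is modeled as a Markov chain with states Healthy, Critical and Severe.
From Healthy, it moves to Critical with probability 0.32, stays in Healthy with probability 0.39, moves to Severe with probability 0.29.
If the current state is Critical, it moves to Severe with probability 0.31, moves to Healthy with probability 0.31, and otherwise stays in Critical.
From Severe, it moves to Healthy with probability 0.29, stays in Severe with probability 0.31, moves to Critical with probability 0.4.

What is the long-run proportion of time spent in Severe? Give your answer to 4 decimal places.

0.3034

Let the stationary distribution be π with π = πP and π_1 + π_2 + π_3 = 1.
π_1 = 0.39·π_1 + 0.31·π_2 + 0.29·π_3
π_2 = 0.32·π_1 + 0.38·π_2 + 0.4·π_3
Solving with the normalization constraint gives π = (0.3304, 0.3662, 0.3034).
So the stationary probability of Severe is 0.3034.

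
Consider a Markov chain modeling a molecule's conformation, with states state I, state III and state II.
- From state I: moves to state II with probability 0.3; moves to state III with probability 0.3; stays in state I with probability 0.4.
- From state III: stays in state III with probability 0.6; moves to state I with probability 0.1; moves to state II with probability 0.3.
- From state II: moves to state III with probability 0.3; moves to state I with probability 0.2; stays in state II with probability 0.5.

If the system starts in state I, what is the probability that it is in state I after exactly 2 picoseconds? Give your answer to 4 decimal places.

Sum over the intermediate state after 1 picosecond:
P = P(state I→state I)·P(state I→state I) + P(state I→state III)·P(state III→state I) + P(state I→state II)·P(state II→state I)
  = 0.4×0.4 + 0.3×0.1 + 0.3×0.2
  = 0.1600 + 0.0300 + 0.0600 = 0.2500

0.2500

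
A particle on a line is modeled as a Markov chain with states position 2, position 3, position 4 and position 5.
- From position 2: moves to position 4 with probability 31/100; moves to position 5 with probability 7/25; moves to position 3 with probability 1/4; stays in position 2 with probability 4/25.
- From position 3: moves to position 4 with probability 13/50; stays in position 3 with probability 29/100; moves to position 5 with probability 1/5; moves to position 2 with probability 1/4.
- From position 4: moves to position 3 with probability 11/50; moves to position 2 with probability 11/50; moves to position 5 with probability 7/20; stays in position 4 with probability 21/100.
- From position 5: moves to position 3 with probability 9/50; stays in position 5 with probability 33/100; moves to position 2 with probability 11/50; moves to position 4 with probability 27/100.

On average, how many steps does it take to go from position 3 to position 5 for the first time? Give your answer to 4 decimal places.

3.8985

Let t(s) be the expected number of steps to first reach position 5 from state s, with t(position 5) = 0. Conditioning on the first step:
t(position 2) = 1 + 0.16·t(position 2) + 0.25·t(position 3) + 0.31·t(position 4)
t(position 3) = 1 + 0.25·t(position 2) + 0.29·t(position 3) + 0.26·t(position 4)
t(position 4) = 1 + 0.22·t(position 2) + 0.22·t(position 3) + 0.21·t(position 4)
Solving: t(position 2) = 3.5872, t(position 3) = 3.8985, t(position 4) = 3.3504.
Expected steps from position 3 to position 5: 3.8985.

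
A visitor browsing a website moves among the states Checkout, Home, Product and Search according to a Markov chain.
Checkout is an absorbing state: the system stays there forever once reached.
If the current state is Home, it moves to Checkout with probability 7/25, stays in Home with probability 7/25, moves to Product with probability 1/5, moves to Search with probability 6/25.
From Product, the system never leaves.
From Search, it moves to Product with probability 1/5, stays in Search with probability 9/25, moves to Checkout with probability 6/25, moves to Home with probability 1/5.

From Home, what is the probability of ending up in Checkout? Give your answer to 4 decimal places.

Let h(s) be the probability of absorption at Checkout starting from transient state s. Then h(Checkout) = 1 and h(Product) = 0. By first-step analysis:
h(Home) = 0.28·1 + 0.28·h(Home) + 0.2·0 + 0.24·h(Search)
h(Search) = 0.24·1 + 0.2·h(Home) + 0.2·0 + 0.36·h(Search)
Solving: h(Home) = 0.5736, h(Search) = 0.5543.
Starting from Home, the probability is 0.5736.

0.5736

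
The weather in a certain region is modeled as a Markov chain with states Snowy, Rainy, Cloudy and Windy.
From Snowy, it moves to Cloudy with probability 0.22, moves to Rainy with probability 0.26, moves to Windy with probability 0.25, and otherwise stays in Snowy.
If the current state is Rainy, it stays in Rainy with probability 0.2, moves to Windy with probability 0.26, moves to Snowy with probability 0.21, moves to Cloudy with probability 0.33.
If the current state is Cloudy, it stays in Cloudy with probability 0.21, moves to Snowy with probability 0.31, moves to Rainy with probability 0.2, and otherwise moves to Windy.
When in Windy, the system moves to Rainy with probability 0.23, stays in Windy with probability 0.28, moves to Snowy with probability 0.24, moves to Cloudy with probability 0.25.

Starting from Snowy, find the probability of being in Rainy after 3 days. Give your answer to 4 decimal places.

0.2233

Propagate the distribution vector 3 days from Snowy.
After 0 days: (1.0000, 0.0000, 0.0000, 0.0000)
After 1 day: (0.2700, 0.2600, 0.2200, 0.2500)
After 2 days: (0.2557, 0.2237, 0.2539, 0.2667)
After 3 days: (0.2587, 0.2233, 0.2501, 0.2679)
P(in Rainy after 3 days) = 0.2233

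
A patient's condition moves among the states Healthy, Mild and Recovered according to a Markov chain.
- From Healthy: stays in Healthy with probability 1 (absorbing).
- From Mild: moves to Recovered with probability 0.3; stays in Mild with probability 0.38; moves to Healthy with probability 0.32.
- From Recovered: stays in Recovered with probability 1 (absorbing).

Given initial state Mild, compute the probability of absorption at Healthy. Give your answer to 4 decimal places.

Let h(s) be the probability of absorption at Healthy starting from transient state s. Then h(Healthy) = 1 and h(Recovered) = 0. By first-step analysis:
h(Mild) = 0.32·1 + 0.38·h(Mild) + 0.3·0
Solving: h(Mild) = 0.5161.
Starting from Mild, the probability is 0.5161.

0.5161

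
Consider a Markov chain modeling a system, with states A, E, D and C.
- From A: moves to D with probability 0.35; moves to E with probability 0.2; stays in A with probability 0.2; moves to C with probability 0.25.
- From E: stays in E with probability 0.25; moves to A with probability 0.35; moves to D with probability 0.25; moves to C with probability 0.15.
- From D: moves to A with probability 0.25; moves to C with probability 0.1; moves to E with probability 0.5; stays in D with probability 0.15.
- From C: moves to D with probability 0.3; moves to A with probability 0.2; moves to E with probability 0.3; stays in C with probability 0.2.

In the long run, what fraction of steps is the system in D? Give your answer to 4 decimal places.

Let the stationary distribution be π with π = πP and π_1 + π_2 + π_3 + π_4 = 1.
π_1 = 0.2·π_1 + 0.35·π_2 + 0.25·π_3 + 0.2·π_4
π_2 = 0.2·π_1 + 0.25·π_2 + 0.5·π_3 + 0.3·π_4
π_3 = 0.35·π_1 + 0.25·π_2 + 0.15·π_3 + 0.3·π_4
Solving with the normalization constraint gives π = (0.2595, 0.3103, 0.2587, 0.1716).
So the stationary probability of D is 0.2587.

0.2587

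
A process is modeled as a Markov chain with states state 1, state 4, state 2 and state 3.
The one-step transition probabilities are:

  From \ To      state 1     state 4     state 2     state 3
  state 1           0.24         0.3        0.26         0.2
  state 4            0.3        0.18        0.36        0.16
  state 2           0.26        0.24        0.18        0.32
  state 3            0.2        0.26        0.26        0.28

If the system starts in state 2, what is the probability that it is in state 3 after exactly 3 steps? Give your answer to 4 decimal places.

0.2415

Propagate the distribution vector 3 steps from state 2.
After 0 steps: (0.0000, 0.0000, 1.0000, 0.0000)
After 1 step: (0.2600, 0.2400, 0.1800, 0.3200)
After 2 steps: (0.2452, 0.2476, 0.2696, 0.2376)
After 3 steps: (0.2507, 0.2446, 0.2632, 0.2415)
P(in state 3 after 3 steps) = 0.2415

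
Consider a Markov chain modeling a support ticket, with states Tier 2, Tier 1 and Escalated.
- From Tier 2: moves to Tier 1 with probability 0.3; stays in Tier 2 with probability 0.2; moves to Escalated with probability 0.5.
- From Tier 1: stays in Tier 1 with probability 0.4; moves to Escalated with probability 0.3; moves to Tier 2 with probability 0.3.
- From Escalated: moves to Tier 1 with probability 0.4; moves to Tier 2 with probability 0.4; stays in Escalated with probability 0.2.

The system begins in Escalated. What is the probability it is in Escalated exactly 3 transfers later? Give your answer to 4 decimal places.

Propagate the distribution vector 3 transfers from Escalated.
After 0 transfers: (0.0000, 0.0000, 1.0000)
After 1 transfer: (0.4000, 0.4000, 0.2000)
After 2 transfers: (0.2800, 0.3600, 0.3600)
After 3 transfers: (0.3080, 0.3720, 0.3200)
P(in Escalated after 3 transfers) = 0.3200

0.3200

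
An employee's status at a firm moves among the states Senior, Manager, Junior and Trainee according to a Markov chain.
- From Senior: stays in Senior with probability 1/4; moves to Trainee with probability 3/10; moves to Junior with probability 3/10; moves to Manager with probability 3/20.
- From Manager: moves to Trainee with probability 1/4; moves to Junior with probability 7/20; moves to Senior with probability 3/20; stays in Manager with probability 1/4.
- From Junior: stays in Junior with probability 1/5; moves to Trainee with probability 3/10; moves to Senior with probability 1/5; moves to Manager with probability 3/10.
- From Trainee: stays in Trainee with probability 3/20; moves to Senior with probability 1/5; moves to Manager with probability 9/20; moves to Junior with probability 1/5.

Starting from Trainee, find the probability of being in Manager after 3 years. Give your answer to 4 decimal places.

0.2966

Propagate the distribution vector 3 years from Trainee.
After 0 years: (0.0000, 0.0000, 0.0000, 1.0000)
After 1 year: (0.2000, 0.4500, 0.2000, 0.1500)
After 2 years: (0.1875, 0.2700, 0.2875, 0.2550)
After 3 years: (0.1959, 0.2966, 0.2593, 0.2483)
P(in Manager after 3 years) = 0.2966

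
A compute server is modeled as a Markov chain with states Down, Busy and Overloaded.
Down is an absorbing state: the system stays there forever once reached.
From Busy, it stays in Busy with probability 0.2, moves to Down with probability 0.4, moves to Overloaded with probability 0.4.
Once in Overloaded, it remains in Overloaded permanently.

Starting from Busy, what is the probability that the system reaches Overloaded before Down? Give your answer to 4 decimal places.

0.5000

Let h(s) be the probability of absorption at Overloaded starting from transient state s. Then h(Overloaded) = 1 and h(Down) = 0. By first-step analysis:
h(Busy) = 0.4·0 + 0.2·h(Busy) + 0.4·1
Solving: h(Busy) = 0.5000.
Starting from Busy, the probability is 0.5000.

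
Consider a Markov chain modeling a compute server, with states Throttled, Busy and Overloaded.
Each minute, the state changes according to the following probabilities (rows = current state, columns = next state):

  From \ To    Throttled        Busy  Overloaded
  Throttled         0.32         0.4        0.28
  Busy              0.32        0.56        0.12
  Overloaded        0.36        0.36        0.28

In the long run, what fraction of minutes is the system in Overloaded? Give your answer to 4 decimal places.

0.2054

Let the stationary distribution be π with π = πP and π_1 + π_2 + π_3 = 1.
π_1 = 0.32·π_1 + 0.32·π_2 + 0.36·π_3
π_2 = 0.4·π_1 + 0.56·π_2 + 0.36·π_3
Solving with the normalization constraint gives π = (0.3282, 0.4664, 0.2054).
So the stationary probability of Overloaded is 0.2054.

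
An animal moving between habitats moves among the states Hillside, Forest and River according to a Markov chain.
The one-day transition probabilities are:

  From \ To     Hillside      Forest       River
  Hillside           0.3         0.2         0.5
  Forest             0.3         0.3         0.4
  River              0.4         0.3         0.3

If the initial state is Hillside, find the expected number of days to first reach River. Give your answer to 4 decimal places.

Let t(s) be the expected number of days to first reach River from state s, with t(River) = 0. Conditioning on the first day:
t(Hillside) = 1 + 0.3·t(Hillside) + 0.2·t(Forest)
t(Forest) = 1 + 0.3·t(Hillside) + 0.3·t(Forest)
Solving: t(Hillside) = 2.0930, t(Forest) = 2.3256.
Expected days from Hillside to River: 2.0930.

2.0930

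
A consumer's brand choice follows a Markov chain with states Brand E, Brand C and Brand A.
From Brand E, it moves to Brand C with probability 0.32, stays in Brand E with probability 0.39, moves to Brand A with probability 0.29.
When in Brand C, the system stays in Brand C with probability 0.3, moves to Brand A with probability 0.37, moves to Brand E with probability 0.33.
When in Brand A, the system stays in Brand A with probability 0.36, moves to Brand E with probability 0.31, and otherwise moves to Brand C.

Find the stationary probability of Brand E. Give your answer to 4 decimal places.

0.3438

Let the stationary distribution be π with π = πP and π_1 + π_2 + π_3 = 1.
π_1 = 0.39·π_1 + 0.33·π_2 + 0.31·π_3
π_2 = 0.32·π_1 + 0.3·π_2 + 0.33·π_3
Solving with the normalization constraint gives π = (0.3438, 0.3171, 0.3391).
So the stationary probability of Brand E is 0.3438.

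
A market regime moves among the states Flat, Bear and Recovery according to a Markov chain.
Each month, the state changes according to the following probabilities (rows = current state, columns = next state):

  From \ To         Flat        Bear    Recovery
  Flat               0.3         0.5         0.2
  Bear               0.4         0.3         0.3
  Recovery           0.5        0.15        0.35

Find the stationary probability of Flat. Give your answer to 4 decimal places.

0.3886

Let the stationary distribution be π with π = πP and π_1 + π_2 + π_3 = 1.
π_1 = 0.3·π_1 + 0.4·π_2 + 0.5·π_3
π_2 = 0.5·π_1 + 0.3·π_2 + 0.15·π_3
Solving with the normalization constraint gives π = (0.3886, 0.3365, 0.2749).
So the stationary probability of Flat is 0.3886.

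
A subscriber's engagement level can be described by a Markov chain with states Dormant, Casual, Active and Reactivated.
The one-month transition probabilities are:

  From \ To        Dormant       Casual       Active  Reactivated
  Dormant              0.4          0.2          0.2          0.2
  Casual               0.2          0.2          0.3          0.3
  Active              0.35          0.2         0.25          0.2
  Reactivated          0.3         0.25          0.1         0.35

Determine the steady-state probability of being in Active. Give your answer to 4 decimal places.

0.2055

Let the stationary distribution be π with π = πP and π_1 + π_2 + π_3 + π_4 = 1.
π_1 = 0.4·π_1 + 0.2·π_2 + 0.35·π_3 + 0.3·π_4
π_2 = 0.2·π_1 + 0.2·π_2 + 0.2·π_3 + 0.25·π_4
π_3 = 0.2·π_1 + 0.3·π_2 + 0.25·π_3 + 0.1·π_4
Solving with the normalization constraint gives π = (0.3211, 0.2130, 0.2055, 0.2604).
So the stationary probability of Active is 0.2055.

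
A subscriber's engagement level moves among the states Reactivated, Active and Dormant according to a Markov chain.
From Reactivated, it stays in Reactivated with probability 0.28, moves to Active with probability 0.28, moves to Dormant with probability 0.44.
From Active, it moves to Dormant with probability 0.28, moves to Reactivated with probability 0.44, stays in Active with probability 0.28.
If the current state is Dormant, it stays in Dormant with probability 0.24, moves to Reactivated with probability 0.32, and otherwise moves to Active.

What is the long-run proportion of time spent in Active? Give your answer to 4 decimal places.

Let the stationary distribution be π with π = πP and π_1 + π_2 + π_3 = 1.
π_1 = 0.28·π_1 + 0.44·π_2 + 0.32·π_3
π_2 = 0.28·π_1 + 0.28·π_2 + 0.44·π_3
Solving with the normalization constraint gives π = (0.3460, 0.3316, 0.3225).
So the stationary probability of Active is 0.3316.

0.3316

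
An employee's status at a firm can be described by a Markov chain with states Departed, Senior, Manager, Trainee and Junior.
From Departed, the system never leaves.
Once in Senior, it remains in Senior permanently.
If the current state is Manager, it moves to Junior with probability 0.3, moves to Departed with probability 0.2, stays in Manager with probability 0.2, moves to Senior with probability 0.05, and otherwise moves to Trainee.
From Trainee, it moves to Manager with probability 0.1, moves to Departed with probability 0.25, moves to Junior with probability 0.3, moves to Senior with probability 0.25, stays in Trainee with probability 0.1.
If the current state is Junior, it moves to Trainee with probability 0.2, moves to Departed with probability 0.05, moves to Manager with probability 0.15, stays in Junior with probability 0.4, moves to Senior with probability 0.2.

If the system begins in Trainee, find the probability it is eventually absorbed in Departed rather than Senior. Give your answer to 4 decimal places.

0.4602

Let h(s) be the probability of absorption at Departed starting from transient state s. Then h(Departed) = 1 and h(Senior) = 0. By first-step analysis:
h(Manager) = 0.2·1 + 0.05·0 + 0.2·h(Manager) + 0.25·h(Trainee) + 0.3·h(Junior)
h(Trainee) = 0.25·1 + 0.25·0 + 0.1·h(Manager) + 0.1·h(Trainee) + 0.3·h(Junior)
h(Junior) = 0.05·1 + 0.2·0 + 0.15·h(Manager) + 0.2·h(Trainee) + 0.4·h(Junior)
Solving: h(Manager) = 0.5325, h(Trainee) = 0.4602, h(Junior) = 0.3699.
Starting from Trainee, the probability is 0.4602.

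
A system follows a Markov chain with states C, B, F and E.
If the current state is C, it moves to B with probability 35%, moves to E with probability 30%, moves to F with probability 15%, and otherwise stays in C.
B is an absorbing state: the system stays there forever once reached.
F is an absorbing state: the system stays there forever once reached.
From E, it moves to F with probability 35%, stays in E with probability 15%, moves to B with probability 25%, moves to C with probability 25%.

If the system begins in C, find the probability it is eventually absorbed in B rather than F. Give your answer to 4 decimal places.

Let h(s) be the probability of absorption at B starting from transient state s. Then h(B) = 1 and h(F) = 0. By first-step analysis:
h(C) = 0.2·h(C) + 0.35·1 + 0.15·0 + 0.3·h(E)
h(E) = 0.25·h(C) + 0.25·1 + 0.35·0 + 0.15·h(E)
Solving: h(C) = 0.6157, h(E) = 0.4752.
Starting from C, the probability is 0.6157.

0.6157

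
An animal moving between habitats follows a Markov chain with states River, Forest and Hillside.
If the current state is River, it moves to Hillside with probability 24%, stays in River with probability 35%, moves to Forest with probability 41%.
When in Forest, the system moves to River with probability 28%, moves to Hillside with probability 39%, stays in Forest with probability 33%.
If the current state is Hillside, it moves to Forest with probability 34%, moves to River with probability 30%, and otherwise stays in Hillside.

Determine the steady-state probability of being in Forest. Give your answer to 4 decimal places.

Let the stationary distribution be π with π = πP and π_1 + π_2 + π_3 = 1.
π_1 = 0.35·π_1 + 0.28·π_2 + 0.3·π_3
π_2 = 0.41·π_1 + 0.33·π_2 + 0.34·π_3
Solving with the normalization constraint gives π = (0.3083, 0.3580, 0.3337).
So the stationary probability of Forest is 0.3580.

0.3580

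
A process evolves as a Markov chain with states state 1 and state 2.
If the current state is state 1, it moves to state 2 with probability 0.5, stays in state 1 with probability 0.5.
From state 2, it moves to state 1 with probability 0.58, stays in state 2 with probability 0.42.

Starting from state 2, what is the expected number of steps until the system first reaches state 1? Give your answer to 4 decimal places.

1.7241

Let t(s) be the expected number of steps to first reach state 1 from state s, with t(state 1) = 0. Conditioning on the first step:
t(state 2) = 1 + 0.42·t(state 2)
Solving: t(state 2) = 1.7241.
Expected steps from state 2 to state 1: 1.7241.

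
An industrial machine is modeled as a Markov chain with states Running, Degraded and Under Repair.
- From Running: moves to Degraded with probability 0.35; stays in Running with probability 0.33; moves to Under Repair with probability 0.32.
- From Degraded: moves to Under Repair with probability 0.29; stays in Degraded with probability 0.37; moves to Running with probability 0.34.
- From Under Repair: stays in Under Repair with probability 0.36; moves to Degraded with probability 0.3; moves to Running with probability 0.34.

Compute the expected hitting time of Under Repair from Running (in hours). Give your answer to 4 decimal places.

3.2333

Let t(s) be the expected number of hours to first reach Under Repair from state s, with t(Under Repair) = 0. Conditioning on the first hour:
t(Running) = 1 + 0.33·t(Running) + 0.35·t(Degraded)
t(Degraded) = 1 + 0.34·t(Running) + 0.37·t(Degraded)
Solving: t(Running) = 3.2333, t(Degraded) = 3.3322.
Expected hours from Running to Under Repair: 3.2333.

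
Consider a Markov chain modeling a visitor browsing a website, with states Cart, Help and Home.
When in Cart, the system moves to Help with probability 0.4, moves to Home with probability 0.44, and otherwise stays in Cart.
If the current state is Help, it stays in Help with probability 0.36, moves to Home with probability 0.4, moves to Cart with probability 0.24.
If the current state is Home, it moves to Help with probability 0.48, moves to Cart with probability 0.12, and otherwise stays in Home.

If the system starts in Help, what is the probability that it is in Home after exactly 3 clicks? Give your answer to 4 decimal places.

Propagate the distribution vector 3 clicks from Help.
After 0 clicks: (0.0000, 1.0000, 0.0000)
After 1 click: (0.2400, 0.3600, 0.4000)
After 2 clicks: (0.1728, 0.4176, 0.4096)
After 3 clicks: (0.1770, 0.4161, 0.4069)
P(in Home after 3 clicks) = 0.4069

0.4069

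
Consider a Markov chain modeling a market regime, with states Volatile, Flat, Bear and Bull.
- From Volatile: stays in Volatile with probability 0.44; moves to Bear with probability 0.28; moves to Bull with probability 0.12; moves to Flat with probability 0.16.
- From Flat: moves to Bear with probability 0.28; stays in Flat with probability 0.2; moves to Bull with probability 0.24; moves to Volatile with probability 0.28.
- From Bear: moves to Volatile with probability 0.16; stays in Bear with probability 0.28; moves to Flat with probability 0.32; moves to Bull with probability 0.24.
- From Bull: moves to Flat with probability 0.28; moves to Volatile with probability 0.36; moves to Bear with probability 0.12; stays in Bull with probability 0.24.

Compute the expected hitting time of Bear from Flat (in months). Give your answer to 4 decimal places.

Let t(s) be the expected number of months to first reach Bear from state s, with t(Bear) = 0. Conditioning on the first month:
t(Volatile) = 1 + 0.44·t(Volatile) + 0.16·t(Flat) + 0.12·t(Bull)
t(Flat) = 1 + 0.28·t(Volatile) + 0.2·t(Flat) + 0.24·t(Bull)
t(Bull) = 1 + 0.36·t(Volatile) + 0.28·t(Flat) + 0.24·t(Bull)
Solving: t(Volatile) = 3.9354, t(Flat) = 4.0264, t(Bull) = 4.6633.
Expected months from Flat to Bear: 4.0264.

4.0264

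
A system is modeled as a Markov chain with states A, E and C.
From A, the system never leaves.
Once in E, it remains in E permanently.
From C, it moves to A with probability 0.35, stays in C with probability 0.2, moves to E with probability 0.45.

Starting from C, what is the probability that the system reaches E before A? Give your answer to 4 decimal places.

0.5625

Let h(s) be the probability of absorption at E starting from transient state s. Then h(E) = 1 and h(A) = 0. By first-step analysis:
h(C) = 0.35·0 + 0.45·1 + 0.2·h(C)
Solving: h(C) = 0.5625.
Starting from C, the probability is 0.5625.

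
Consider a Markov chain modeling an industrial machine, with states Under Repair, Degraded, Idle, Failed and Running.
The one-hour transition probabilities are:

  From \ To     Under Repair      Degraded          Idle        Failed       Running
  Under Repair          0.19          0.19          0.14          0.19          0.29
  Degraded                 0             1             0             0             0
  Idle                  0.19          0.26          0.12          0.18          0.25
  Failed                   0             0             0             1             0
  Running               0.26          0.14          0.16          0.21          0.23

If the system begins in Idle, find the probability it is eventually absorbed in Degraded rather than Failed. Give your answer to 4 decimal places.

0.5314

Let h(s) be the probability of absorption at Degraded starting from transient state s. Then h(Degraded) = 1 and h(Failed) = 0. By first-step analysis:
h(Under Repair) = 0.19·h(Under Repair) + 0.19·1 + 0.14·h(Idle) + 0.19·0 + 0.29·h(Running)
h(Idle) = 0.19·h(Under Repair) + 0.26·1 + 0.12·h(Idle) + 0.18·0 + 0.25·h(Running)
h(Running) = 0.26·h(Under Repair) + 0.14·1 + 0.16·h(Idle) + 0.21·0 + 0.23·h(Running)
Solving: h(Under Repair) = 0.4903, h(Idle) = 0.5314, h(Running) = 0.4578.
Starting from Idle, the probability is 0.5314.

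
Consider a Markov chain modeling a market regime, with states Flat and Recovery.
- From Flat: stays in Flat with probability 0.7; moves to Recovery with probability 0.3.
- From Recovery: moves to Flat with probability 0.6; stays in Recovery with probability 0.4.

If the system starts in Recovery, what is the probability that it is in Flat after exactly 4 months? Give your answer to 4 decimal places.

0.6666

Propagate the distribution vector 4 months from Recovery.
After 0 months: (0.0000, 1.0000)
After 1 month: (0.6000, 0.4000)
After 2 months: (0.6600, 0.3400)
After 3 months: (0.6660, 0.3340)
After 4 months: (0.6666, 0.3334)
P(in Flat after 4 months) = 0.6666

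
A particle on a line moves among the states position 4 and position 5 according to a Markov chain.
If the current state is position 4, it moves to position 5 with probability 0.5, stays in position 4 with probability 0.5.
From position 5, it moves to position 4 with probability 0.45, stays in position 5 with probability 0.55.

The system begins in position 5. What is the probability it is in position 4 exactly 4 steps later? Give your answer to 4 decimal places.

Propagate the distribution vector 4 steps from position 5.
After 0 steps: (0.0000, 1.0000)
After 1 step: (0.4500, 0.5500)
After 2 steps: (0.4725, 0.5275)
After 3 steps: (0.4736, 0.5264)
After 4 steps: (0.4737, 0.5263)
P(in position 4 after 4 steps) = 0.4737

0.4737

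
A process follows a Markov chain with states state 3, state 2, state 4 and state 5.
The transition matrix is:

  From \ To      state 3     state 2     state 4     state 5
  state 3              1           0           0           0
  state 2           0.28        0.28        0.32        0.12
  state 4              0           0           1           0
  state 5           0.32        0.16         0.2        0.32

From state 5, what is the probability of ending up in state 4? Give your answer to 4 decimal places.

0.4150

Let h(s) be the probability of absorption at state 4 starting from transient state s. Then h(state 4) = 1 and h(state 3) = 0. By first-step analysis:
h(state 2) = 0.28·0 + 0.28·h(state 2) + 0.32·1 + 0.12·h(state 5)
h(state 5) = 0.32·0 + 0.16·h(state 2) + 0.2·1 + 0.32·h(state 5)
Solving: h(state 2) = 0.5136, h(state 5) = 0.4150.
Starting from state 5, the probability is 0.4150.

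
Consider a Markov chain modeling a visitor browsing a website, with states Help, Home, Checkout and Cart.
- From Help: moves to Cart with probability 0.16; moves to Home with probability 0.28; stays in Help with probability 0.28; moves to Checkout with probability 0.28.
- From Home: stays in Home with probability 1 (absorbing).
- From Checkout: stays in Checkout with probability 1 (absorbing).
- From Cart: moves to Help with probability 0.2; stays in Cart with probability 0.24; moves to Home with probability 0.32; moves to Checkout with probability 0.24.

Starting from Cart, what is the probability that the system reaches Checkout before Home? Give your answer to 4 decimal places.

0.4441

Let h(s) be the probability of absorption at Checkout starting from transient state s. Then h(Checkout) = 1 and h(Home) = 0. By first-step analysis:
h(Help) = 0.28·h(Help) + 0.28·0 + 0.28·1 + 0.16·h(Cart)
h(Cart) = 0.2·h(Help) + 0.32·0 + 0.24·1 + 0.24·h(Cart)
Solving: h(Help) = 0.4876, h(Cart) = 0.4441.
Starting from Cart, the probability is 0.4441.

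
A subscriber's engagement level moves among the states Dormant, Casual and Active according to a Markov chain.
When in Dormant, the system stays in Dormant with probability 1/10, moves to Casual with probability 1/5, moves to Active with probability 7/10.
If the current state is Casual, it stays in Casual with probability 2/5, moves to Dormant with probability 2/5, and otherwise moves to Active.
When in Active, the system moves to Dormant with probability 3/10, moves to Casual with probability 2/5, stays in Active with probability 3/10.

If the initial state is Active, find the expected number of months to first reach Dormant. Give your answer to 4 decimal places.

Let t(s) be the expected number of months to first reach Dormant from state s, with t(Dormant) = 0. Conditioning on the first month:
t(Casual) = 1 + 0.4·t(Casual) + 0.2·t(Active)
t(Active) = 1 + 0.4·t(Casual) + 0.3·t(Active)
Solving: t(Casual) = 2.6471, t(Active) = 2.9412.
Expected months from Active to Dormant: 2.9412.

2.9412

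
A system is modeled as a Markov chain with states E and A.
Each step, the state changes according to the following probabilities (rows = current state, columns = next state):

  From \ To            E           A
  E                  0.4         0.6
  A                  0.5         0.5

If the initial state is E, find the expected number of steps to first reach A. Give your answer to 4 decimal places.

Let t(s) be the expected number of steps to first reach A from state s, with t(A) = 0. Conditioning on the first step:
t(E) = 1 + 0.4·t(E)
Solving: t(E) = 1.6667.
Expected steps from E to A: 1.6667.

1.6667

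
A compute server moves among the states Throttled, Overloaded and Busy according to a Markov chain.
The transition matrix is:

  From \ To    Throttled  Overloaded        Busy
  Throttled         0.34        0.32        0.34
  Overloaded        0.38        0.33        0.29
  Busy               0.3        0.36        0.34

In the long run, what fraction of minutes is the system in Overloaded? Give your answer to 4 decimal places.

Let the stationary distribution be π with π = πP and π_1 + π_2 + π_3 = 1.
π_1 = 0.34·π_1 + 0.38·π_2 + 0.3·π_3
π_2 = 0.32·π_1 + 0.33·π_2 + 0.36·π_3
Solving with the normalization constraint gives π = (0.3405, 0.3363, 0.3232).
So the stationary probability of Overloaded is 0.3363.

0.3363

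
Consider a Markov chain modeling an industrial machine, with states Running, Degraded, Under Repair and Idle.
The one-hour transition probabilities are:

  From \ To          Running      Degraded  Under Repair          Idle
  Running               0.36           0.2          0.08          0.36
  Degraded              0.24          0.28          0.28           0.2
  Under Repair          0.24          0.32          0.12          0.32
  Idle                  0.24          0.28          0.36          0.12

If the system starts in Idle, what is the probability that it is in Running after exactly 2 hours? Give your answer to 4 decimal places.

Propagate the distribution vector 2 hours from Idle.
After 0 hours: (0.0000, 0.0000, 0.0000, 1.0000)
After 1 hour: (0.2400, 0.2800, 0.3600, 0.1200)
After 2 hours: (0.2688, 0.2752, 0.1840, 0.2720)
P(in Running after 2 hours) = 0.2688

0.2688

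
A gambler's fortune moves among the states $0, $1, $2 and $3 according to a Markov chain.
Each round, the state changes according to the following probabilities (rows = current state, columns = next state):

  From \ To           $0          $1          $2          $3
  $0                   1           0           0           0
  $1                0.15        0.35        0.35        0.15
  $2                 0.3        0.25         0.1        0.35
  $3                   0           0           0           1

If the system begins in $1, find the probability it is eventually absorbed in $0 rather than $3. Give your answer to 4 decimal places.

0.4824

Let h(s) be the probability of absorption at $0 starting from transient state s. Then h($0) = 1 and h($3) = 0. By first-step analysis:
h($1) = 0.15·1 + 0.35·h($1) + 0.35·h($2) + 0.15·0
h($2) = 0.3·1 + 0.25·h($1) + 0.1·h($2) + 0.35·0
Solving: h($1) = 0.4824, h($2) = 0.4673.
Starting from $1, the probability is 0.4824.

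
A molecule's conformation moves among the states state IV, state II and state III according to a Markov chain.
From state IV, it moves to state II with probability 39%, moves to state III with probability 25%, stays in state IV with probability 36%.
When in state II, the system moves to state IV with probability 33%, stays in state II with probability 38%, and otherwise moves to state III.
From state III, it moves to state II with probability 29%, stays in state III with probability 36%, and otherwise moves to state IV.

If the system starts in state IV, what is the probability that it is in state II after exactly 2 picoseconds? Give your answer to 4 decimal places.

0.3611

Sum over the intermediate state after 1 picosecond:
P = P(state IV→state IV)·P(state IV→state II) + P(state IV→state II)·P(state II→state II) + P(state IV→state III)·P(state III→state II)
  = 0.36×0.39 + 0.39×0.38 + 0.25×0.29
  = 0.1404 + 0.1482 + 0.0725 = 0.3611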